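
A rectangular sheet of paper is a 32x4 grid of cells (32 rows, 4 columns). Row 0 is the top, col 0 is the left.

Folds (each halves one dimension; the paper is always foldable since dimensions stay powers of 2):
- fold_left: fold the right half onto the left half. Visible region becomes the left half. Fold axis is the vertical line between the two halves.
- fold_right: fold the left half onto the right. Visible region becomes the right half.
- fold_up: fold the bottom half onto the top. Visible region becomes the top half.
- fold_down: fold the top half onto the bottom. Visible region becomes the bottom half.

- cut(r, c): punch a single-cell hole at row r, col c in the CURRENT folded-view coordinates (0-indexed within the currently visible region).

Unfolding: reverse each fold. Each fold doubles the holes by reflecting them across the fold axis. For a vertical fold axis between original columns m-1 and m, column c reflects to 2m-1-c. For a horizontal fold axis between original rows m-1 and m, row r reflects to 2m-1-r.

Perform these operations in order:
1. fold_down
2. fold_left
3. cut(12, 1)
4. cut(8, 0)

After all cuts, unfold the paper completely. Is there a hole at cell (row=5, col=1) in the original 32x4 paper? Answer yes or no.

Op 1 fold_down: fold axis h@16; visible region now rows[16,32) x cols[0,4) = 16x4
Op 2 fold_left: fold axis v@2; visible region now rows[16,32) x cols[0,2) = 16x2
Op 3 cut(12, 1): punch at orig (28,1); cuts so far [(28, 1)]; region rows[16,32) x cols[0,2) = 16x2
Op 4 cut(8, 0): punch at orig (24,0); cuts so far [(24, 0), (28, 1)]; region rows[16,32) x cols[0,2) = 16x2
Unfold 1 (reflect across v@2): 4 holes -> [(24, 0), (24, 3), (28, 1), (28, 2)]
Unfold 2 (reflect across h@16): 8 holes -> [(3, 1), (3, 2), (7, 0), (7, 3), (24, 0), (24, 3), (28, 1), (28, 2)]
Holes: [(3, 1), (3, 2), (7, 0), (7, 3), (24, 0), (24, 3), (28, 1), (28, 2)]

Answer: no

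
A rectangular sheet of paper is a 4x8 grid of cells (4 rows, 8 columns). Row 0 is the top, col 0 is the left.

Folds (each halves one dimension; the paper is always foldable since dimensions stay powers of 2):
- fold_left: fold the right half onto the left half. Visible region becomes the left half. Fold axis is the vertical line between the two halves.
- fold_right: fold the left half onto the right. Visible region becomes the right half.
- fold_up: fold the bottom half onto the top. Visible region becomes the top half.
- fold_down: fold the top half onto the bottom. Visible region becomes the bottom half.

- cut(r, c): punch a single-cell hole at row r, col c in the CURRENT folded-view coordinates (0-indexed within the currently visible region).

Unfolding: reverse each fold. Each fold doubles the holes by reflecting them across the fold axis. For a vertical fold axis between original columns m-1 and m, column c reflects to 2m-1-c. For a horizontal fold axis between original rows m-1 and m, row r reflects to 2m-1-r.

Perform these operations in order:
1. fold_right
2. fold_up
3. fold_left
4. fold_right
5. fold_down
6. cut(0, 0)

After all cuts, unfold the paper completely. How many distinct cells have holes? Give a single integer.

Answer: 32

Derivation:
Op 1 fold_right: fold axis v@4; visible region now rows[0,4) x cols[4,8) = 4x4
Op 2 fold_up: fold axis h@2; visible region now rows[0,2) x cols[4,8) = 2x4
Op 3 fold_left: fold axis v@6; visible region now rows[0,2) x cols[4,6) = 2x2
Op 4 fold_right: fold axis v@5; visible region now rows[0,2) x cols[5,6) = 2x1
Op 5 fold_down: fold axis h@1; visible region now rows[1,2) x cols[5,6) = 1x1
Op 6 cut(0, 0): punch at orig (1,5); cuts so far [(1, 5)]; region rows[1,2) x cols[5,6) = 1x1
Unfold 1 (reflect across h@1): 2 holes -> [(0, 5), (1, 5)]
Unfold 2 (reflect across v@5): 4 holes -> [(0, 4), (0, 5), (1, 4), (1, 5)]
Unfold 3 (reflect across v@6): 8 holes -> [(0, 4), (0, 5), (0, 6), (0, 7), (1, 4), (1, 5), (1, 6), (1, 7)]
Unfold 4 (reflect across h@2): 16 holes -> [(0, 4), (0, 5), (0, 6), (0, 7), (1, 4), (1, 5), (1, 6), (1, 7), (2, 4), (2, 5), (2, 6), (2, 7), (3, 4), (3, 5), (3, 6), (3, 7)]
Unfold 5 (reflect across v@4): 32 holes -> [(0, 0), (0, 1), (0, 2), (0, 3), (0, 4), (0, 5), (0, 6), (0, 7), (1, 0), (1, 1), (1, 2), (1, 3), (1, 4), (1, 5), (1, 6), (1, 7), (2, 0), (2, 1), (2, 2), (2, 3), (2, 4), (2, 5), (2, 6), (2, 7), (3, 0), (3, 1), (3, 2), (3, 3), (3, 4), (3, 5), (3, 6), (3, 7)]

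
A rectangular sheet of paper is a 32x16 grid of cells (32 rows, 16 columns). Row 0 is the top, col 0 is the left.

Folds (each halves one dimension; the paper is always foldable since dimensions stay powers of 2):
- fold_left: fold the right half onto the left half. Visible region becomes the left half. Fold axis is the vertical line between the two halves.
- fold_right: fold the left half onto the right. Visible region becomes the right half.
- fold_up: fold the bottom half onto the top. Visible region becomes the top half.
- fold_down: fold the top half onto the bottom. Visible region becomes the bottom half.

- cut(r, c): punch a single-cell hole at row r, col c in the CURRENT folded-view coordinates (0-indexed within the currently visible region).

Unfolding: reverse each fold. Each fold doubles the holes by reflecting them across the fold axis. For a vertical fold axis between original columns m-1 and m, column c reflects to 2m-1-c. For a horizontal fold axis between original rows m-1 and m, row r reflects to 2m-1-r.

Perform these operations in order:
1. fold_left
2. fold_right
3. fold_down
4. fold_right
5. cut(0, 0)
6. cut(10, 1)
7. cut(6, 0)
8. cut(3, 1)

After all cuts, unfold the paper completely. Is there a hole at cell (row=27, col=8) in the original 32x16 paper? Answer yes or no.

Answer: no

Derivation:
Op 1 fold_left: fold axis v@8; visible region now rows[0,32) x cols[0,8) = 32x8
Op 2 fold_right: fold axis v@4; visible region now rows[0,32) x cols[4,8) = 32x4
Op 3 fold_down: fold axis h@16; visible region now rows[16,32) x cols[4,8) = 16x4
Op 4 fold_right: fold axis v@6; visible region now rows[16,32) x cols[6,8) = 16x2
Op 5 cut(0, 0): punch at orig (16,6); cuts so far [(16, 6)]; region rows[16,32) x cols[6,8) = 16x2
Op 6 cut(10, 1): punch at orig (26,7); cuts so far [(16, 6), (26, 7)]; region rows[16,32) x cols[6,8) = 16x2
Op 7 cut(6, 0): punch at orig (22,6); cuts so far [(16, 6), (22, 6), (26, 7)]; region rows[16,32) x cols[6,8) = 16x2
Op 8 cut(3, 1): punch at orig (19,7); cuts so far [(16, 6), (19, 7), (22, 6), (26, 7)]; region rows[16,32) x cols[6,8) = 16x2
Unfold 1 (reflect across v@6): 8 holes -> [(16, 5), (16, 6), (19, 4), (19, 7), (22, 5), (22, 6), (26, 4), (26, 7)]
Unfold 2 (reflect across h@16): 16 holes -> [(5, 4), (5, 7), (9, 5), (9, 6), (12, 4), (12, 7), (15, 5), (15, 6), (16, 5), (16, 6), (19, 4), (19, 7), (22, 5), (22, 6), (26, 4), (26, 7)]
Unfold 3 (reflect across v@4): 32 holes -> [(5, 0), (5, 3), (5, 4), (5, 7), (9, 1), (9, 2), (9, 5), (9, 6), (12, 0), (12, 3), (12, 4), (12, 7), (15, 1), (15, 2), (15, 5), (15, 6), (16, 1), (16, 2), (16, 5), (16, 6), (19, 0), (19, 3), (19, 4), (19, 7), (22, 1), (22, 2), (22, 5), (22, 6), (26, 0), (26, 3), (26, 4), (26, 7)]
Unfold 4 (reflect across v@8): 64 holes -> [(5, 0), (5, 3), (5, 4), (5, 7), (5, 8), (5, 11), (5, 12), (5, 15), (9, 1), (9, 2), (9, 5), (9, 6), (9, 9), (9, 10), (9, 13), (9, 14), (12, 0), (12, 3), (12, 4), (12, 7), (12, 8), (12, 11), (12, 12), (12, 15), (15, 1), (15, 2), (15, 5), (15, 6), (15, 9), (15, 10), (15, 13), (15, 14), (16, 1), (16, 2), (16, 5), (16, 6), (16, 9), (16, 10), (16, 13), (16, 14), (19, 0), (19, 3), (19, 4), (19, 7), (19, 8), (19, 11), (19, 12), (19, 15), (22, 1), (22, 2), (22, 5), (22, 6), (22, 9), (22, 10), (22, 13), (22, 14), (26, 0), (26, 3), (26, 4), (26, 7), (26, 8), (26, 11), (26, 12), (26, 15)]
Holes: [(5, 0), (5, 3), (5, 4), (5, 7), (5, 8), (5, 11), (5, 12), (5, 15), (9, 1), (9, 2), (9, 5), (9, 6), (9, 9), (9, 10), (9, 13), (9, 14), (12, 0), (12, 3), (12, 4), (12, 7), (12, 8), (12, 11), (12, 12), (12, 15), (15, 1), (15, 2), (15, 5), (15, 6), (15, 9), (15, 10), (15, 13), (15, 14), (16, 1), (16, 2), (16, 5), (16, 6), (16, 9), (16, 10), (16, 13), (16, 14), (19, 0), (19, 3), (19, 4), (19, 7), (19, 8), (19, 11), (19, 12), (19, 15), (22, 1), (22, 2), (22, 5), (22, 6), (22, 9), (22, 10), (22, 13), (22, 14), (26, 0), (26, 3), (26, 4), (26, 7), (26, 8), (26, 11), (26, 12), (26, 15)]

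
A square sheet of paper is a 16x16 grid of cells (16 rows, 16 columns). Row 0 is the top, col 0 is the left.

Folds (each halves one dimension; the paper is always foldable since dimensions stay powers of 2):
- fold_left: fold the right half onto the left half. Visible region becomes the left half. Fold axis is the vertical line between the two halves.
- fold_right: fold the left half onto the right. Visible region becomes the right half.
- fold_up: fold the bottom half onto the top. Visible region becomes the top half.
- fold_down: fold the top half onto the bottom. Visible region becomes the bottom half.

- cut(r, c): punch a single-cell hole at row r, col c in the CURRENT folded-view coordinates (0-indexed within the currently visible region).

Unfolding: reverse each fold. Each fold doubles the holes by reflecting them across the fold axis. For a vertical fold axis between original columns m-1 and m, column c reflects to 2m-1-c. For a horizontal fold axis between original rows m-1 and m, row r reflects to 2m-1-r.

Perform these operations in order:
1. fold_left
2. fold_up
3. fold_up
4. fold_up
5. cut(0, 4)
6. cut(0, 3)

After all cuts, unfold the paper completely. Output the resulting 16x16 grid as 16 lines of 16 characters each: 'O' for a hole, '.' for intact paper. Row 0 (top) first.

Op 1 fold_left: fold axis v@8; visible region now rows[0,16) x cols[0,8) = 16x8
Op 2 fold_up: fold axis h@8; visible region now rows[0,8) x cols[0,8) = 8x8
Op 3 fold_up: fold axis h@4; visible region now rows[0,4) x cols[0,8) = 4x8
Op 4 fold_up: fold axis h@2; visible region now rows[0,2) x cols[0,8) = 2x8
Op 5 cut(0, 4): punch at orig (0,4); cuts so far [(0, 4)]; region rows[0,2) x cols[0,8) = 2x8
Op 6 cut(0, 3): punch at orig (0,3); cuts so far [(0, 3), (0, 4)]; region rows[0,2) x cols[0,8) = 2x8
Unfold 1 (reflect across h@2): 4 holes -> [(0, 3), (0, 4), (3, 3), (3, 4)]
Unfold 2 (reflect across h@4): 8 holes -> [(0, 3), (0, 4), (3, 3), (3, 4), (4, 3), (4, 4), (7, 3), (7, 4)]
Unfold 3 (reflect across h@8): 16 holes -> [(0, 3), (0, 4), (3, 3), (3, 4), (4, 3), (4, 4), (7, 3), (7, 4), (8, 3), (8, 4), (11, 3), (11, 4), (12, 3), (12, 4), (15, 3), (15, 4)]
Unfold 4 (reflect across v@8): 32 holes -> [(0, 3), (0, 4), (0, 11), (0, 12), (3, 3), (3, 4), (3, 11), (3, 12), (4, 3), (4, 4), (4, 11), (4, 12), (7, 3), (7, 4), (7, 11), (7, 12), (8, 3), (8, 4), (8, 11), (8, 12), (11, 3), (11, 4), (11, 11), (11, 12), (12, 3), (12, 4), (12, 11), (12, 12), (15, 3), (15, 4), (15, 11), (15, 12)]

Answer: ...OO......OO...
................
................
...OO......OO...
...OO......OO...
................
................
...OO......OO...
...OO......OO...
................
................
...OO......OO...
...OO......OO...
................
................
...OO......OO...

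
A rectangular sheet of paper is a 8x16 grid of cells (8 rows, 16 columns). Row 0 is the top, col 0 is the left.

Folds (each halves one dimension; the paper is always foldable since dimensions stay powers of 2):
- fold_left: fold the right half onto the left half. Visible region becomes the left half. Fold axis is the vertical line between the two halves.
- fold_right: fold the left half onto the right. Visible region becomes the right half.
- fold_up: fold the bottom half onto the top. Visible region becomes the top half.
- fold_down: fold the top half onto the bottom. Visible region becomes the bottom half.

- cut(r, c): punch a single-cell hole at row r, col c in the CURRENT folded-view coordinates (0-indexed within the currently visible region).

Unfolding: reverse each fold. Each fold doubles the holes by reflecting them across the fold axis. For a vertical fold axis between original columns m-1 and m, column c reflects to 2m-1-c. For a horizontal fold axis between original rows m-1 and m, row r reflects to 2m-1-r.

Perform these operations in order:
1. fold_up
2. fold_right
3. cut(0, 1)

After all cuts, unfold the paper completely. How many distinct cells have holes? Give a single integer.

Op 1 fold_up: fold axis h@4; visible region now rows[0,4) x cols[0,16) = 4x16
Op 2 fold_right: fold axis v@8; visible region now rows[0,4) x cols[8,16) = 4x8
Op 3 cut(0, 1): punch at orig (0,9); cuts so far [(0, 9)]; region rows[0,4) x cols[8,16) = 4x8
Unfold 1 (reflect across v@8): 2 holes -> [(0, 6), (0, 9)]
Unfold 2 (reflect across h@4): 4 holes -> [(0, 6), (0, 9), (7, 6), (7, 9)]

Answer: 4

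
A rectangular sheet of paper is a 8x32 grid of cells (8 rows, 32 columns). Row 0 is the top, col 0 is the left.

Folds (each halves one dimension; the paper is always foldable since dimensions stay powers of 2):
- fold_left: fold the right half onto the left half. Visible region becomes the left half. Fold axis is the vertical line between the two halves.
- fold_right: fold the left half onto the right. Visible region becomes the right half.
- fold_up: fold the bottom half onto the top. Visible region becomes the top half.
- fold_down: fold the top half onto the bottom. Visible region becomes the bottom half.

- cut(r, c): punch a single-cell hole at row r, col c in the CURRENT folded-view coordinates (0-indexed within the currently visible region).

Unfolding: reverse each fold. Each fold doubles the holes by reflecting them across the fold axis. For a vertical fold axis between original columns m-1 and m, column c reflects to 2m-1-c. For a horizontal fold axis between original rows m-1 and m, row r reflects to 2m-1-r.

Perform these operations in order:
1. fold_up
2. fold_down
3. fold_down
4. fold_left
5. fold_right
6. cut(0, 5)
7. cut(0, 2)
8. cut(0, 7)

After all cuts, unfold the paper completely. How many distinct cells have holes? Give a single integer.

Op 1 fold_up: fold axis h@4; visible region now rows[0,4) x cols[0,32) = 4x32
Op 2 fold_down: fold axis h@2; visible region now rows[2,4) x cols[0,32) = 2x32
Op 3 fold_down: fold axis h@3; visible region now rows[3,4) x cols[0,32) = 1x32
Op 4 fold_left: fold axis v@16; visible region now rows[3,4) x cols[0,16) = 1x16
Op 5 fold_right: fold axis v@8; visible region now rows[3,4) x cols[8,16) = 1x8
Op 6 cut(0, 5): punch at orig (3,13); cuts so far [(3, 13)]; region rows[3,4) x cols[8,16) = 1x8
Op 7 cut(0, 2): punch at orig (3,10); cuts so far [(3, 10), (3, 13)]; region rows[3,4) x cols[8,16) = 1x8
Op 8 cut(0, 7): punch at orig (3,15); cuts so far [(3, 10), (3, 13), (3, 15)]; region rows[3,4) x cols[8,16) = 1x8
Unfold 1 (reflect across v@8): 6 holes -> [(3, 0), (3, 2), (3, 5), (3, 10), (3, 13), (3, 15)]
Unfold 2 (reflect across v@16): 12 holes -> [(3, 0), (3, 2), (3, 5), (3, 10), (3, 13), (3, 15), (3, 16), (3, 18), (3, 21), (3, 26), (3, 29), (3, 31)]
Unfold 3 (reflect across h@3): 24 holes -> [(2, 0), (2, 2), (2, 5), (2, 10), (2, 13), (2, 15), (2, 16), (2, 18), (2, 21), (2, 26), (2, 29), (2, 31), (3, 0), (3, 2), (3, 5), (3, 10), (3, 13), (3, 15), (3, 16), (3, 18), (3, 21), (3, 26), (3, 29), (3, 31)]
Unfold 4 (reflect across h@2): 48 holes -> [(0, 0), (0, 2), (0, 5), (0, 10), (0, 13), (0, 15), (0, 16), (0, 18), (0, 21), (0, 26), (0, 29), (0, 31), (1, 0), (1, 2), (1, 5), (1, 10), (1, 13), (1, 15), (1, 16), (1, 18), (1, 21), (1, 26), (1, 29), (1, 31), (2, 0), (2, 2), (2, 5), (2, 10), (2, 13), (2, 15), (2, 16), (2, 18), (2, 21), (2, 26), (2, 29), (2, 31), (3, 0), (3, 2), (3, 5), (3, 10), (3, 13), (3, 15), (3, 16), (3, 18), (3, 21), (3, 26), (3, 29), (3, 31)]
Unfold 5 (reflect across h@4): 96 holes -> [(0, 0), (0, 2), (0, 5), (0, 10), (0, 13), (0, 15), (0, 16), (0, 18), (0, 21), (0, 26), (0, 29), (0, 31), (1, 0), (1, 2), (1, 5), (1, 10), (1, 13), (1, 15), (1, 16), (1, 18), (1, 21), (1, 26), (1, 29), (1, 31), (2, 0), (2, 2), (2, 5), (2, 10), (2, 13), (2, 15), (2, 16), (2, 18), (2, 21), (2, 26), (2, 29), (2, 31), (3, 0), (3, 2), (3, 5), (3, 10), (3, 13), (3, 15), (3, 16), (3, 18), (3, 21), (3, 26), (3, 29), (3, 31), (4, 0), (4, 2), (4, 5), (4, 10), (4, 13), (4, 15), (4, 16), (4, 18), (4, 21), (4, 26), (4, 29), (4, 31), (5, 0), (5, 2), (5, 5), (5, 10), (5, 13), (5, 15), (5, 16), (5, 18), (5, 21), (5, 26), (5, 29), (5, 31), (6, 0), (6, 2), (6, 5), (6, 10), (6, 13), (6, 15), (6, 16), (6, 18), (6, 21), (6, 26), (6, 29), (6, 31), (7, 0), (7, 2), (7, 5), (7, 10), (7, 13), (7, 15), (7, 16), (7, 18), (7, 21), (7, 26), (7, 29), (7, 31)]

Answer: 96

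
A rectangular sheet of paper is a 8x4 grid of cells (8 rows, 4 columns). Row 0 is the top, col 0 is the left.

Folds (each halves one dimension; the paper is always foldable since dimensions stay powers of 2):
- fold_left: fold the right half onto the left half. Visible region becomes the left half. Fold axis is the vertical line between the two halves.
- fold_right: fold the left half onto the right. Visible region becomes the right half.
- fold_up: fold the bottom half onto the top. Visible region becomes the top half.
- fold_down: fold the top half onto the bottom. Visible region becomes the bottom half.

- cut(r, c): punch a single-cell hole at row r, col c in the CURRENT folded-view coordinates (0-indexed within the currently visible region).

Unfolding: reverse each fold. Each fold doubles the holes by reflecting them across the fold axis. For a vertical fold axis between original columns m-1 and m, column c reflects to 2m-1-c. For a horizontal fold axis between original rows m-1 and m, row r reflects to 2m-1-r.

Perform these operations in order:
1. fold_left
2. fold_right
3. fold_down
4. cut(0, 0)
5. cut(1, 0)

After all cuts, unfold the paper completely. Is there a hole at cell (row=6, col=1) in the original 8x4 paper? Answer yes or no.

Answer: no

Derivation:
Op 1 fold_left: fold axis v@2; visible region now rows[0,8) x cols[0,2) = 8x2
Op 2 fold_right: fold axis v@1; visible region now rows[0,8) x cols[1,2) = 8x1
Op 3 fold_down: fold axis h@4; visible region now rows[4,8) x cols[1,2) = 4x1
Op 4 cut(0, 0): punch at orig (4,1); cuts so far [(4, 1)]; region rows[4,8) x cols[1,2) = 4x1
Op 5 cut(1, 0): punch at orig (5,1); cuts so far [(4, 1), (5, 1)]; region rows[4,8) x cols[1,2) = 4x1
Unfold 1 (reflect across h@4): 4 holes -> [(2, 1), (3, 1), (4, 1), (5, 1)]
Unfold 2 (reflect across v@1): 8 holes -> [(2, 0), (2, 1), (3, 0), (3, 1), (4, 0), (4, 1), (5, 0), (5, 1)]
Unfold 3 (reflect across v@2): 16 holes -> [(2, 0), (2, 1), (2, 2), (2, 3), (3, 0), (3, 1), (3, 2), (3, 3), (4, 0), (4, 1), (4, 2), (4, 3), (5, 0), (5, 1), (5, 2), (5, 3)]
Holes: [(2, 0), (2, 1), (2, 2), (2, 3), (3, 0), (3, 1), (3, 2), (3, 3), (4, 0), (4, 1), (4, 2), (4, 3), (5, 0), (5, 1), (5, 2), (5, 3)]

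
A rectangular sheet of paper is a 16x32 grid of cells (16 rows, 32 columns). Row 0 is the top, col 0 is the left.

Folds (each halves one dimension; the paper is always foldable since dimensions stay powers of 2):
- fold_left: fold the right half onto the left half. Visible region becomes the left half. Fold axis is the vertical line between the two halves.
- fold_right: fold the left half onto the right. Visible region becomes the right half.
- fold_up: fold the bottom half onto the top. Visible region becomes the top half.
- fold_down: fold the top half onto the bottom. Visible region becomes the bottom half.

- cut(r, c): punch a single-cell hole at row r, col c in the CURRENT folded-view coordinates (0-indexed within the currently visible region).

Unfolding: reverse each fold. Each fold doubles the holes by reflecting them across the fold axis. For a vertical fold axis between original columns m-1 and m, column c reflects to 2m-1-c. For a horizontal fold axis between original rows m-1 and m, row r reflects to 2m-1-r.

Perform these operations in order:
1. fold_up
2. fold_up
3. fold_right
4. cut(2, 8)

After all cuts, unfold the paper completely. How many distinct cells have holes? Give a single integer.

Op 1 fold_up: fold axis h@8; visible region now rows[0,8) x cols[0,32) = 8x32
Op 2 fold_up: fold axis h@4; visible region now rows[0,4) x cols[0,32) = 4x32
Op 3 fold_right: fold axis v@16; visible region now rows[0,4) x cols[16,32) = 4x16
Op 4 cut(2, 8): punch at orig (2,24); cuts so far [(2, 24)]; region rows[0,4) x cols[16,32) = 4x16
Unfold 1 (reflect across v@16): 2 holes -> [(2, 7), (2, 24)]
Unfold 2 (reflect across h@4): 4 holes -> [(2, 7), (2, 24), (5, 7), (5, 24)]
Unfold 3 (reflect across h@8): 8 holes -> [(2, 7), (2, 24), (5, 7), (5, 24), (10, 7), (10, 24), (13, 7), (13, 24)]

Answer: 8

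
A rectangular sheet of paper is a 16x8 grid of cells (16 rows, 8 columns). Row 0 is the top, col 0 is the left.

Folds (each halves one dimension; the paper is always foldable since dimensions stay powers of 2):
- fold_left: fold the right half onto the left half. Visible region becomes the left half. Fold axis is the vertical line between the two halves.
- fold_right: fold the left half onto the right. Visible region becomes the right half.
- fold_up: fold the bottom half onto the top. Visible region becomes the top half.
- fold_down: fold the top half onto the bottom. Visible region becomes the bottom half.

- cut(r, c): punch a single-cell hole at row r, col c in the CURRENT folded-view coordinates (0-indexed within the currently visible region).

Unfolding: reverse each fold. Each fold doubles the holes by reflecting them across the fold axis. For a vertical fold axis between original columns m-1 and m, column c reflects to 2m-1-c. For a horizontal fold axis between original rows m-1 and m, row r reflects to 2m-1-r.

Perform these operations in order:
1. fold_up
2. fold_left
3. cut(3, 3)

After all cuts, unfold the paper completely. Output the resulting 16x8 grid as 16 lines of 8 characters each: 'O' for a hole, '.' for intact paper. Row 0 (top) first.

Op 1 fold_up: fold axis h@8; visible region now rows[0,8) x cols[0,8) = 8x8
Op 2 fold_left: fold axis v@4; visible region now rows[0,8) x cols[0,4) = 8x4
Op 3 cut(3, 3): punch at orig (3,3); cuts so far [(3, 3)]; region rows[0,8) x cols[0,4) = 8x4
Unfold 1 (reflect across v@4): 2 holes -> [(3, 3), (3, 4)]
Unfold 2 (reflect across h@8): 4 holes -> [(3, 3), (3, 4), (12, 3), (12, 4)]

Answer: ........
........
........
...OO...
........
........
........
........
........
........
........
........
...OO...
........
........
........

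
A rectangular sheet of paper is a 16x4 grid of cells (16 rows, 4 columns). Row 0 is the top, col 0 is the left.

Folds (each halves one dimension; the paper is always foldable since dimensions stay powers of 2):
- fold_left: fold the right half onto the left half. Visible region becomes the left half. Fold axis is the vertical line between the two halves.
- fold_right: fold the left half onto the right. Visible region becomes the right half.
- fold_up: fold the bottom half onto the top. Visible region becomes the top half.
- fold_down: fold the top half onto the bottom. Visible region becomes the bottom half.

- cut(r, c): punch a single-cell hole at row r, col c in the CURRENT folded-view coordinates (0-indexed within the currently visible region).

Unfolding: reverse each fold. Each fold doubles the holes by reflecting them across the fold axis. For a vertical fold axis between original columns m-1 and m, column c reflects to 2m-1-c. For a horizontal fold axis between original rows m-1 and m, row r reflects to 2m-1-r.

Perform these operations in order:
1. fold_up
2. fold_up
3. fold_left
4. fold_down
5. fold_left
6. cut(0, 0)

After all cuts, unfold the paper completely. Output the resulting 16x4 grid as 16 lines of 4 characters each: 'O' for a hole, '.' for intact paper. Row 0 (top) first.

Answer: ....
OOOO
OOOO
....
....
OOOO
OOOO
....
....
OOOO
OOOO
....
....
OOOO
OOOO
....

Derivation:
Op 1 fold_up: fold axis h@8; visible region now rows[0,8) x cols[0,4) = 8x4
Op 2 fold_up: fold axis h@4; visible region now rows[0,4) x cols[0,4) = 4x4
Op 3 fold_left: fold axis v@2; visible region now rows[0,4) x cols[0,2) = 4x2
Op 4 fold_down: fold axis h@2; visible region now rows[2,4) x cols[0,2) = 2x2
Op 5 fold_left: fold axis v@1; visible region now rows[2,4) x cols[0,1) = 2x1
Op 6 cut(0, 0): punch at orig (2,0); cuts so far [(2, 0)]; region rows[2,4) x cols[0,1) = 2x1
Unfold 1 (reflect across v@1): 2 holes -> [(2, 0), (2, 1)]
Unfold 2 (reflect across h@2): 4 holes -> [(1, 0), (1, 1), (2, 0), (2, 1)]
Unfold 3 (reflect across v@2): 8 holes -> [(1, 0), (1, 1), (1, 2), (1, 3), (2, 0), (2, 1), (2, 2), (2, 3)]
Unfold 4 (reflect across h@4): 16 holes -> [(1, 0), (1, 1), (1, 2), (1, 3), (2, 0), (2, 1), (2, 2), (2, 3), (5, 0), (5, 1), (5, 2), (5, 3), (6, 0), (6, 1), (6, 2), (6, 3)]
Unfold 5 (reflect across h@8): 32 holes -> [(1, 0), (1, 1), (1, 2), (1, 3), (2, 0), (2, 1), (2, 2), (2, 3), (5, 0), (5, 1), (5, 2), (5, 3), (6, 0), (6, 1), (6, 2), (6, 3), (9, 0), (9, 1), (9, 2), (9, 3), (10, 0), (10, 1), (10, 2), (10, 3), (13, 0), (13, 1), (13, 2), (13, 3), (14, 0), (14, 1), (14, 2), (14, 3)]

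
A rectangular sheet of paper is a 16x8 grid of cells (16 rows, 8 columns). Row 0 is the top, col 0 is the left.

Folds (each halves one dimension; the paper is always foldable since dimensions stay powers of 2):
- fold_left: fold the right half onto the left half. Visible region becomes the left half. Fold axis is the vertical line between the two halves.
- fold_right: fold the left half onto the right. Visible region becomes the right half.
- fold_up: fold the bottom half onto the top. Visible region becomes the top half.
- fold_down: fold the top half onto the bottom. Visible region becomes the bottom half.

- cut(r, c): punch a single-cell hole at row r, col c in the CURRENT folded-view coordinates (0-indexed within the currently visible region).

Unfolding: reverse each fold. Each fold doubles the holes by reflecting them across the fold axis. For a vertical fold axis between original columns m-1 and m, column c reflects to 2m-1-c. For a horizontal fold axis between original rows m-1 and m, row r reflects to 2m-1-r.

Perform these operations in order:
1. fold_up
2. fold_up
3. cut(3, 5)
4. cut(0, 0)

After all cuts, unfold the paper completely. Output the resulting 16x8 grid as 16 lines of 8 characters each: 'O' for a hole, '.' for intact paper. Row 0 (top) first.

Answer: O.......
........
........
.....O..
.....O..
........
........
O.......
O.......
........
........
.....O..
.....O..
........
........
O.......

Derivation:
Op 1 fold_up: fold axis h@8; visible region now rows[0,8) x cols[0,8) = 8x8
Op 2 fold_up: fold axis h@4; visible region now rows[0,4) x cols[0,8) = 4x8
Op 3 cut(3, 5): punch at orig (3,5); cuts so far [(3, 5)]; region rows[0,4) x cols[0,8) = 4x8
Op 4 cut(0, 0): punch at orig (0,0); cuts so far [(0, 0), (3, 5)]; region rows[0,4) x cols[0,8) = 4x8
Unfold 1 (reflect across h@4): 4 holes -> [(0, 0), (3, 5), (4, 5), (7, 0)]
Unfold 2 (reflect across h@8): 8 holes -> [(0, 0), (3, 5), (4, 5), (7, 0), (8, 0), (11, 5), (12, 5), (15, 0)]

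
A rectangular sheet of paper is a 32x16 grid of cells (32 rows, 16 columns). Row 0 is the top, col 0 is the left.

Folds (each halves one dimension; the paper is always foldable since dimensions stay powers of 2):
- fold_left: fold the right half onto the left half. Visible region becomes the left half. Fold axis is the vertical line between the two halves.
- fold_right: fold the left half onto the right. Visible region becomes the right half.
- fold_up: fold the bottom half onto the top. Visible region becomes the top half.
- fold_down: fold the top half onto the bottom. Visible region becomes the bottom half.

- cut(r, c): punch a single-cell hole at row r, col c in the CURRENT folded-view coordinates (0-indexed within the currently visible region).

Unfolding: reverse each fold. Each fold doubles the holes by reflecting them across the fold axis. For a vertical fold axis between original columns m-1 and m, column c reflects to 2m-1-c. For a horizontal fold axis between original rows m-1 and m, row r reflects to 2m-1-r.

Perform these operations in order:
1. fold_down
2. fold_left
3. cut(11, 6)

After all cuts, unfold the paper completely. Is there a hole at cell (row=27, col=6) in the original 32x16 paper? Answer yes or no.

Answer: yes

Derivation:
Op 1 fold_down: fold axis h@16; visible region now rows[16,32) x cols[0,16) = 16x16
Op 2 fold_left: fold axis v@8; visible region now rows[16,32) x cols[0,8) = 16x8
Op 3 cut(11, 6): punch at orig (27,6); cuts so far [(27, 6)]; region rows[16,32) x cols[0,8) = 16x8
Unfold 1 (reflect across v@8): 2 holes -> [(27, 6), (27, 9)]
Unfold 2 (reflect across h@16): 4 holes -> [(4, 6), (4, 9), (27, 6), (27, 9)]
Holes: [(4, 6), (4, 9), (27, 6), (27, 9)]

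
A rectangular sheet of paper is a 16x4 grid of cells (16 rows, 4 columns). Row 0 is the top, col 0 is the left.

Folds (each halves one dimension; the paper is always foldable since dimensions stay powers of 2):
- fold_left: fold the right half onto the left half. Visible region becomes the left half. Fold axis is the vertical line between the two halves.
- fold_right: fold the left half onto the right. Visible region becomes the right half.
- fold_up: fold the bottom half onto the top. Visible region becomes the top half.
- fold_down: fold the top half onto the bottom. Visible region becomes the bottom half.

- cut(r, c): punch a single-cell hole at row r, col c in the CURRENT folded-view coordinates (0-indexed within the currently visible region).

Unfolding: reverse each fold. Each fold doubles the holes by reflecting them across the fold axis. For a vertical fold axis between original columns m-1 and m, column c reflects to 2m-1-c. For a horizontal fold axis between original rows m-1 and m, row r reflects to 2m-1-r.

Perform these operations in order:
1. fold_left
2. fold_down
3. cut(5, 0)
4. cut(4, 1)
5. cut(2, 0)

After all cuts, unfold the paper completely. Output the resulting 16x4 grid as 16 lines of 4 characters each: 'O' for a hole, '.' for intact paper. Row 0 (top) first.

Op 1 fold_left: fold axis v@2; visible region now rows[0,16) x cols[0,2) = 16x2
Op 2 fold_down: fold axis h@8; visible region now rows[8,16) x cols[0,2) = 8x2
Op 3 cut(5, 0): punch at orig (13,0); cuts so far [(13, 0)]; region rows[8,16) x cols[0,2) = 8x2
Op 4 cut(4, 1): punch at orig (12,1); cuts so far [(12, 1), (13, 0)]; region rows[8,16) x cols[0,2) = 8x2
Op 5 cut(2, 0): punch at orig (10,0); cuts so far [(10, 0), (12, 1), (13, 0)]; region rows[8,16) x cols[0,2) = 8x2
Unfold 1 (reflect across h@8): 6 holes -> [(2, 0), (3, 1), (5, 0), (10, 0), (12, 1), (13, 0)]
Unfold 2 (reflect across v@2): 12 holes -> [(2, 0), (2, 3), (3, 1), (3, 2), (5, 0), (5, 3), (10, 0), (10, 3), (12, 1), (12, 2), (13, 0), (13, 3)]

Answer: ....
....
O..O
.OO.
....
O..O
....
....
....
....
O..O
....
.OO.
O..O
....
....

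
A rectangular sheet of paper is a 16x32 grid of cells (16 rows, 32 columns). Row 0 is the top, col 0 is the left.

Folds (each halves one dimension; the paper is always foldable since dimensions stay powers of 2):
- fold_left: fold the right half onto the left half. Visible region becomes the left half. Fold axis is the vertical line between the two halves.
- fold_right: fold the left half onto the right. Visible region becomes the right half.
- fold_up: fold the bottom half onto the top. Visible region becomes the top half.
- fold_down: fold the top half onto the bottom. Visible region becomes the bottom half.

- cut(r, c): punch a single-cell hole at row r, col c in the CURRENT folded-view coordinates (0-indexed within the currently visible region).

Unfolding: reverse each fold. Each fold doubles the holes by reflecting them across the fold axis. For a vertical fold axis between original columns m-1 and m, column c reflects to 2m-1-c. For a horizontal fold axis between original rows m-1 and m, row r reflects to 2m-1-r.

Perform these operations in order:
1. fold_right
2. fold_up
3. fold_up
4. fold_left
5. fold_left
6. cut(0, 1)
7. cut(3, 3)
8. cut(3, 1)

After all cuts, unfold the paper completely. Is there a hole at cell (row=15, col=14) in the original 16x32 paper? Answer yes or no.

Answer: yes

Derivation:
Op 1 fold_right: fold axis v@16; visible region now rows[0,16) x cols[16,32) = 16x16
Op 2 fold_up: fold axis h@8; visible region now rows[0,8) x cols[16,32) = 8x16
Op 3 fold_up: fold axis h@4; visible region now rows[0,4) x cols[16,32) = 4x16
Op 4 fold_left: fold axis v@24; visible region now rows[0,4) x cols[16,24) = 4x8
Op 5 fold_left: fold axis v@20; visible region now rows[0,4) x cols[16,20) = 4x4
Op 6 cut(0, 1): punch at orig (0,17); cuts so far [(0, 17)]; region rows[0,4) x cols[16,20) = 4x4
Op 7 cut(3, 3): punch at orig (3,19); cuts so far [(0, 17), (3, 19)]; region rows[0,4) x cols[16,20) = 4x4
Op 8 cut(3, 1): punch at orig (3,17); cuts so far [(0, 17), (3, 17), (3, 19)]; region rows[0,4) x cols[16,20) = 4x4
Unfold 1 (reflect across v@20): 6 holes -> [(0, 17), (0, 22), (3, 17), (3, 19), (3, 20), (3, 22)]
Unfold 2 (reflect across v@24): 12 holes -> [(0, 17), (0, 22), (0, 25), (0, 30), (3, 17), (3, 19), (3, 20), (3, 22), (3, 25), (3, 27), (3, 28), (3, 30)]
Unfold 3 (reflect across h@4): 24 holes -> [(0, 17), (0, 22), (0, 25), (0, 30), (3, 17), (3, 19), (3, 20), (3, 22), (3, 25), (3, 27), (3, 28), (3, 30), (4, 17), (4, 19), (4, 20), (4, 22), (4, 25), (4, 27), (4, 28), (4, 30), (7, 17), (7, 22), (7, 25), (7, 30)]
Unfold 4 (reflect across h@8): 48 holes -> [(0, 17), (0, 22), (0, 25), (0, 30), (3, 17), (3, 19), (3, 20), (3, 22), (3, 25), (3, 27), (3, 28), (3, 30), (4, 17), (4, 19), (4, 20), (4, 22), (4, 25), (4, 27), (4, 28), (4, 30), (7, 17), (7, 22), (7, 25), (7, 30), (8, 17), (8, 22), (8, 25), (8, 30), (11, 17), (11, 19), (11, 20), (11, 22), (11, 25), (11, 27), (11, 28), (11, 30), (12, 17), (12, 19), (12, 20), (12, 22), (12, 25), (12, 27), (12, 28), (12, 30), (15, 17), (15, 22), (15, 25), (15, 30)]
Unfold 5 (reflect across v@16): 96 holes -> [(0, 1), (0, 6), (0, 9), (0, 14), (0, 17), (0, 22), (0, 25), (0, 30), (3, 1), (3, 3), (3, 4), (3, 6), (3, 9), (3, 11), (3, 12), (3, 14), (3, 17), (3, 19), (3, 20), (3, 22), (3, 25), (3, 27), (3, 28), (3, 30), (4, 1), (4, 3), (4, 4), (4, 6), (4, 9), (4, 11), (4, 12), (4, 14), (4, 17), (4, 19), (4, 20), (4, 22), (4, 25), (4, 27), (4, 28), (4, 30), (7, 1), (7, 6), (7, 9), (7, 14), (7, 17), (7, 22), (7, 25), (7, 30), (8, 1), (8, 6), (8, 9), (8, 14), (8, 17), (8, 22), (8, 25), (8, 30), (11, 1), (11, 3), (11, 4), (11, 6), (11, 9), (11, 11), (11, 12), (11, 14), (11, 17), (11, 19), (11, 20), (11, 22), (11, 25), (11, 27), (11, 28), (11, 30), (12, 1), (12, 3), (12, 4), (12, 6), (12, 9), (12, 11), (12, 12), (12, 14), (12, 17), (12, 19), (12, 20), (12, 22), (12, 25), (12, 27), (12, 28), (12, 30), (15, 1), (15, 6), (15, 9), (15, 14), (15, 17), (15, 22), (15, 25), (15, 30)]
Holes: [(0, 1), (0, 6), (0, 9), (0, 14), (0, 17), (0, 22), (0, 25), (0, 30), (3, 1), (3, 3), (3, 4), (3, 6), (3, 9), (3, 11), (3, 12), (3, 14), (3, 17), (3, 19), (3, 20), (3, 22), (3, 25), (3, 27), (3, 28), (3, 30), (4, 1), (4, 3), (4, 4), (4, 6), (4, 9), (4, 11), (4, 12), (4, 14), (4, 17), (4, 19), (4, 20), (4, 22), (4, 25), (4, 27), (4, 28), (4, 30), (7, 1), (7, 6), (7, 9), (7, 14), (7, 17), (7, 22), (7, 25), (7, 30), (8, 1), (8, 6), (8, 9), (8, 14), (8, 17), (8, 22), (8, 25), (8, 30), (11, 1), (11, 3), (11, 4), (11, 6), (11, 9), (11, 11), (11, 12), (11, 14), (11, 17), (11, 19), (11, 20), (11, 22), (11, 25), (11, 27), (11, 28), (11, 30), (12, 1), (12, 3), (12, 4), (12, 6), (12, 9), (12, 11), (12, 12), (12, 14), (12, 17), (12, 19), (12, 20), (12, 22), (12, 25), (12, 27), (12, 28), (12, 30), (15, 1), (15, 6), (15, 9), (15, 14), (15, 17), (15, 22), (15, 25), (15, 30)]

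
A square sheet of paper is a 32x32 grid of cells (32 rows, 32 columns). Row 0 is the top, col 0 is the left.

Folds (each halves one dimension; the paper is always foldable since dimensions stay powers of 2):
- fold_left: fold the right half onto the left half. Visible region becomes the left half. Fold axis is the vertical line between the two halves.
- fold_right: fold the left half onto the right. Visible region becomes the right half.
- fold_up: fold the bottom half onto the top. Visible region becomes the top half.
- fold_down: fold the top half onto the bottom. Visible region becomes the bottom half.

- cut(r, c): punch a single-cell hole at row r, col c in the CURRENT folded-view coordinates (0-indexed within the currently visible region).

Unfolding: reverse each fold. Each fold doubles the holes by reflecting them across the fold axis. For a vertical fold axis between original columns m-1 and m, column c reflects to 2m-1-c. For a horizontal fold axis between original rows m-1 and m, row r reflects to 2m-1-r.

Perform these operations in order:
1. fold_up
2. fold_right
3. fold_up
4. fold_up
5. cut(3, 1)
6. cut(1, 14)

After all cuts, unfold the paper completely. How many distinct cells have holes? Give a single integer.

Op 1 fold_up: fold axis h@16; visible region now rows[0,16) x cols[0,32) = 16x32
Op 2 fold_right: fold axis v@16; visible region now rows[0,16) x cols[16,32) = 16x16
Op 3 fold_up: fold axis h@8; visible region now rows[0,8) x cols[16,32) = 8x16
Op 4 fold_up: fold axis h@4; visible region now rows[0,4) x cols[16,32) = 4x16
Op 5 cut(3, 1): punch at orig (3,17); cuts so far [(3, 17)]; region rows[0,4) x cols[16,32) = 4x16
Op 6 cut(1, 14): punch at orig (1,30); cuts so far [(1, 30), (3, 17)]; region rows[0,4) x cols[16,32) = 4x16
Unfold 1 (reflect across h@4): 4 holes -> [(1, 30), (3, 17), (4, 17), (6, 30)]
Unfold 2 (reflect across h@8): 8 holes -> [(1, 30), (3, 17), (4, 17), (6, 30), (9, 30), (11, 17), (12, 17), (14, 30)]
Unfold 3 (reflect across v@16): 16 holes -> [(1, 1), (1, 30), (3, 14), (3, 17), (4, 14), (4, 17), (6, 1), (6, 30), (9, 1), (9, 30), (11, 14), (11, 17), (12, 14), (12, 17), (14, 1), (14, 30)]
Unfold 4 (reflect across h@16): 32 holes -> [(1, 1), (1, 30), (3, 14), (3, 17), (4, 14), (4, 17), (6, 1), (6, 30), (9, 1), (9, 30), (11, 14), (11, 17), (12, 14), (12, 17), (14, 1), (14, 30), (17, 1), (17, 30), (19, 14), (19, 17), (20, 14), (20, 17), (22, 1), (22, 30), (25, 1), (25, 30), (27, 14), (27, 17), (28, 14), (28, 17), (30, 1), (30, 30)]

Answer: 32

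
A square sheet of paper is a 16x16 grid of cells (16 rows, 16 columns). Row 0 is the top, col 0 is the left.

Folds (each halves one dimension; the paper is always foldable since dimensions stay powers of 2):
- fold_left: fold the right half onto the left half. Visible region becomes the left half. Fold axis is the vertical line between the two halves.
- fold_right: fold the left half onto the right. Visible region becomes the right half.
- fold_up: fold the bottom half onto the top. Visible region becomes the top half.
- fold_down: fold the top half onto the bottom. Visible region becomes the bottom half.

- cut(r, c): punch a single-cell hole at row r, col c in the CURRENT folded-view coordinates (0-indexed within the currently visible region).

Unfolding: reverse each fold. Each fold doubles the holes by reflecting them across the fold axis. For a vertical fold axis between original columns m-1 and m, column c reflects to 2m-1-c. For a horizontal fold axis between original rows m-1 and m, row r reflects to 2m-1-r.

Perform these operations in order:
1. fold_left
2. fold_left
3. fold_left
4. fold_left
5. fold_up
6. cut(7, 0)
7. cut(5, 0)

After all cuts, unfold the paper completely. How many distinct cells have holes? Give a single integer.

Op 1 fold_left: fold axis v@8; visible region now rows[0,16) x cols[0,8) = 16x8
Op 2 fold_left: fold axis v@4; visible region now rows[0,16) x cols[0,4) = 16x4
Op 3 fold_left: fold axis v@2; visible region now rows[0,16) x cols[0,2) = 16x2
Op 4 fold_left: fold axis v@1; visible region now rows[0,16) x cols[0,1) = 16x1
Op 5 fold_up: fold axis h@8; visible region now rows[0,8) x cols[0,1) = 8x1
Op 6 cut(7, 0): punch at orig (7,0); cuts so far [(7, 0)]; region rows[0,8) x cols[0,1) = 8x1
Op 7 cut(5, 0): punch at orig (5,0); cuts so far [(5, 0), (7, 0)]; region rows[0,8) x cols[0,1) = 8x1
Unfold 1 (reflect across h@8): 4 holes -> [(5, 0), (7, 0), (8, 0), (10, 0)]
Unfold 2 (reflect across v@1): 8 holes -> [(5, 0), (5, 1), (7, 0), (7, 1), (8, 0), (8, 1), (10, 0), (10, 1)]
Unfold 3 (reflect across v@2): 16 holes -> [(5, 0), (5, 1), (5, 2), (5, 3), (7, 0), (7, 1), (7, 2), (7, 3), (8, 0), (8, 1), (8, 2), (8, 3), (10, 0), (10, 1), (10, 2), (10, 3)]
Unfold 4 (reflect across v@4): 32 holes -> [(5, 0), (5, 1), (5, 2), (5, 3), (5, 4), (5, 5), (5, 6), (5, 7), (7, 0), (7, 1), (7, 2), (7, 3), (7, 4), (7, 5), (7, 6), (7, 7), (8, 0), (8, 1), (8, 2), (8, 3), (8, 4), (8, 5), (8, 6), (8, 7), (10, 0), (10, 1), (10, 2), (10, 3), (10, 4), (10, 5), (10, 6), (10, 7)]
Unfold 5 (reflect across v@8): 64 holes -> [(5, 0), (5, 1), (5, 2), (5, 3), (5, 4), (5, 5), (5, 6), (5, 7), (5, 8), (5, 9), (5, 10), (5, 11), (5, 12), (5, 13), (5, 14), (5, 15), (7, 0), (7, 1), (7, 2), (7, 3), (7, 4), (7, 5), (7, 6), (7, 7), (7, 8), (7, 9), (7, 10), (7, 11), (7, 12), (7, 13), (7, 14), (7, 15), (8, 0), (8, 1), (8, 2), (8, 3), (8, 4), (8, 5), (8, 6), (8, 7), (8, 8), (8, 9), (8, 10), (8, 11), (8, 12), (8, 13), (8, 14), (8, 15), (10, 0), (10, 1), (10, 2), (10, 3), (10, 4), (10, 5), (10, 6), (10, 7), (10, 8), (10, 9), (10, 10), (10, 11), (10, 12), (10, 13), (10, 14), (10, 15)]

Answer: 64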